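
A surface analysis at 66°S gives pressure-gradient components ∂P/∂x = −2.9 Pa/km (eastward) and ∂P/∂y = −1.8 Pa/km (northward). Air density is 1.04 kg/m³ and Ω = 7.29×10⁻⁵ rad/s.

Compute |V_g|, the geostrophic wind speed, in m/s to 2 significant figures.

Coriolis parameter at 66°S:
f = 2Ω sin φ = 2 × 7.29×10⁻⁵ × sin 66° = 1.33×10⁻⁴ s⁻¹
In the Southern Hemisphere f is negative: f = −1.33×10⁻⁴ s⁻¹.
Component geostrophic relations (x east, y north):
u_g = −(1/(fρ)) ∂P/∂y,  v_g = (1/(fρ)) ∂P/∂x
u_g = −(−1.8×10⁻³)/(−1.33×10⁻⁴ × 1.04) = −13.0 m/s;  v_g = (−2.9×10⁻³)/(−1.33×10⁻⁴ × 1.04) = 20.9 m/s
|V_g| = √(u_g² + v_g²) = 24.6 m/s

25 m/s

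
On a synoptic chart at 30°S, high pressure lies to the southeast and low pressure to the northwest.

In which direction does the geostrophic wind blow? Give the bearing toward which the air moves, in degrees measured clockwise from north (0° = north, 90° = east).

The pressure-gradient force points toward the northwest (bearing 315°).
Geostrophic balance: in the Southern Hemisphere the Coriolis force deflects motion to the left, so the geostrophic wind blows 90° to the left of the pressure-gradient force (low pressure on the right).
Rotating 315° by 90° counterclockwise gives 225° — the wind blows toward the southwest.

225°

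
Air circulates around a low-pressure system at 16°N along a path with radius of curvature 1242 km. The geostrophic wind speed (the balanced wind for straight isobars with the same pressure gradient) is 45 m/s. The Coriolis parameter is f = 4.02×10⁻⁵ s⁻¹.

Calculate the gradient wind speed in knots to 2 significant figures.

Around a low, centrifugal force acts outward with Coriolis, so pressure-gradient force balances both:
(1/ρ)|∂P/∂n| = fV + V²/R  →  V² + fR·V − fR·V_g = 0
With fR = 4.02×10⁻⁵ × 1242×10³ m = 49.9 m/s:
V = [−fR + √((fR)² + 4 fR V_g)]/2 = [−49.9 + √(49.9² + 4×49.9×45)]/2 = 28.6 m/s
Subgeostrophic (V < V_g = 45 m/s), as expected around a low.
Converting: 28.6 m/s × 1.944 = 56 knots

56 knots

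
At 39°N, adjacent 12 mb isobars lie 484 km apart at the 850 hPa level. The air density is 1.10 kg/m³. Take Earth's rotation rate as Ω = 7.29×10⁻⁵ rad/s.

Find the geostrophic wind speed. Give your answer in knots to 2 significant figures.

48 knots

Coriolis parameter at 39°N:
f = 2Ω sin φ = 2 × 7.29×10⁻⁵ × sin 39° = 9.18×10⁻⁵ s⁻¹
Pressure gradient: |∂P/∂n| = 1200 Pa / 484000 m = 2.48×10⁻³ Pa/m
Geostrophic balance (pressure-gradient force = Coriolis force):
V_g = (1/(fρ)) |∂P/∂n| = 2.48×10⁻³ / (9.18×10⁻⁵ × 1.10) = 24.6 m/s
Converting: 24.6 m/s × 1.944 = 48 knots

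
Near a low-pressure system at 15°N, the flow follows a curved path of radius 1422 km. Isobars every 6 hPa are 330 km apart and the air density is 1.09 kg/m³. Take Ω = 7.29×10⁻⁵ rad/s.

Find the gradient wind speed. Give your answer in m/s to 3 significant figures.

28.8 m/s

Coriolis parameter at 15°N:
f = 2Ω sin φ = 2 × 7.29×10⁻⁵ × sin 15° = 3.77×10⁻⁵ s⁻¹
Pressure gradient: |∂P/∂n| = 600 Pa / 330000 m = 1.82×10⁻³ Pa/m
Geostrophic speed: V_g = |∂P/∂n|/(fρ) = 1.82×10⁻³/(3.77×10⁻⁵ × 1.09) = 44.2 m/s
Around a low, centrifugal force acts outward with Coriolis, so pressure-gradient force balances both:
(1/ρ)|∂P/∂n| = fV + V²/R  →  V² + fR·V − fR·V_g = 0
With fR = 3.77×10⁻⁵ × 1422×10³ m = 53.7 m/s:
V = [−fR + √((fR)² + 4 fR V_g)]/2 = [−53.7 + √(53.7² + 4×53.7×44.2)]/2 = 28.8 m/s
Subgeostrophic (V < V_g = 44.2 m/s), as expected around a low.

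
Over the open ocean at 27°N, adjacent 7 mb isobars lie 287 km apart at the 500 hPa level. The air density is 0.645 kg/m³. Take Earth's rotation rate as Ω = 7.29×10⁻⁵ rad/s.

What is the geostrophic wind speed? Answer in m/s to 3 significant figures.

57.1 m/s

Coriolis parameter at 27°N:
f = 2Ω sin φ = 2 × 7.29×10⁻⁵ × sin 27° = 6.62×10⁻⁵ s⁻¹
Pressure gradient: |∂P/∂n| = 700 Pa / 287000 m = 2.44×10⁻³ Pa/m
Geostrophic balance (pressure-gradient force = Coriolis force):
V_g = (1/(fρ)) |∂P/∂n| = 2.44×10⁻³ / (6.62×10⁻⁵ × 0.645) = 57.1 m/s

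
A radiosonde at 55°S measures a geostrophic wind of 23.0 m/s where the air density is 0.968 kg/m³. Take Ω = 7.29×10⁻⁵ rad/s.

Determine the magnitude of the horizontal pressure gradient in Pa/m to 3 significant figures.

Coriolis parameter at 55°S:
f = 2Ω sin φ = 2 × 7.29×10⁻⁵ × sin 55° = 1.19×10⁻⁴ s⁻¹
Geostrophic balance rearranged: |∂P/∂n| = f ρ V_g
|∂P/∂n| = 1.19×10⁻⁴ × 0.968 × 23.0 = 2.66×10⁻³ Pa/m

2.66×10⁻³ Pa/m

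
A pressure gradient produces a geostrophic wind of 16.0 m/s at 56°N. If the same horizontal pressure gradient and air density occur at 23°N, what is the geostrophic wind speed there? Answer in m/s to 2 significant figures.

34 m/s

With the same pressure gradient and density, V_g ∝ 1/f ∝ 1/sin φ.
V₂ = V₁ · sin φ₁ / sin φ₂ = 16.0 × sin 56° / sin 23°
V₂ = 16.0 × 0.8290/0.3907 = 34 m/s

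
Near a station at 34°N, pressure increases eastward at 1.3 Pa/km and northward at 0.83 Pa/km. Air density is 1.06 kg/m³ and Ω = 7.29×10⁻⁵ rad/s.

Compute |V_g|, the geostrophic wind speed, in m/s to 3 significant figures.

Coriolis parameter at 34°N:
f = 2Ω sin φ = 2 × 7.29×10⁻⁵ × sin 34° = 8.15×10⁻⁵ s⁻¹
Component geostrophic relations (x east, y north):
u_g = −(1/(fρ)) ∂P/∂y,  v_g = (1/(fρ)) ∂P/∂x
u_g = −(0.83×10⁻³)/(8.15×10⁻⁵ × 1.06) = −9.60 m/s;  v_g = (1.3×10⁻³)/(8.15×10⁻⁵ × 1.06) = 15.0 m/s
|V_g| = √(u_g² + v_g²) = 17.8 m/s

17.8 m/s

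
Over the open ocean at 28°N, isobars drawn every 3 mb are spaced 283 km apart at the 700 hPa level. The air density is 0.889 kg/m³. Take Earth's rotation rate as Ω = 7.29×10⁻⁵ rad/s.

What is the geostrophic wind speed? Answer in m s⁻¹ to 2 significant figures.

17 m s⁻¹

Coriolis parameter at 28°N:
f = 2Ω sin φ = 2 × 7.29×10⁻⁵ × sin 28° = 6.84×10⁻⁵ s⁻¹
Pressure gradient: |∂P/∂n| = 300 Pa / 283000 m = 1.06×10⁻³ Pa/m
Geostrophic balance (pressure-gradient force = Coriolis force):
V_g = (1/(fρ)) |∂P/∂n| = 1.06×10⁻³ / (6.84×10⁻⁵ × 0.889) = 17.4 m/s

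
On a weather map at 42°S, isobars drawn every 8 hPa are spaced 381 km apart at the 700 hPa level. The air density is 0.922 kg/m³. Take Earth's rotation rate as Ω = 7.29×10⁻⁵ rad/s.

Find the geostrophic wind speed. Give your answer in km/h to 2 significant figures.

84 km/h

Coriolis parameter at 42°S:
f = 2Ω sin φ = 2 × 7.29×10⁻⁵ × sin 42° = 9.76×10⁻⁵ s⁻¹
Pressure gradient: |∂P/∂n| = 800 Pa / 381000 m = 2.10×10⁻³ Pa/m
Geostrophic balance (pressure-gradient force = Coriolis force):
V_g = (1/(fρ)) |∂P/∂n| = 2.10×10⁻³ / (9.76×10⁻⁵ × 0.922) = 23.3 m/s
Converting: 23.3 m/s × 3.6 = 84 km/h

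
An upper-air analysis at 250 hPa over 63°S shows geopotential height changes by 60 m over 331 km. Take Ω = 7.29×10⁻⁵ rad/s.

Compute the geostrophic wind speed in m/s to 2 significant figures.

14 m/s

Coriolis parameter at 63°S:
f = 2Ω sin φ = 2 × 7.29×10⁻⁵ × sin 63° = 1.30×10⁻⁴ s⁻¹
Height gradient: |∂Z/∂n| = 60 m / 331000 m = 1.81×10⁻⁴
On a pressure surface, geostrophic balance gives V_g = (g/f)|∂Z/∂n|:
V_g = 9.81 × 1.81×10⁻⁴ / 1.30×10⁻⁴ = 13.7 m/s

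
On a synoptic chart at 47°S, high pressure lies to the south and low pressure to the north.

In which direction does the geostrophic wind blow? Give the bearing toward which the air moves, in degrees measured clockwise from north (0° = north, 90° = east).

270°

The pressure-gradient force points toward the north (bearing 000°).
Geostrophic balance: in the Southern Hemisphere the Coriolis force deflects motion to the left, so the geostrophic wind blows 90° to the left of the pressure-gradient force (low pressure on the right).
Rotating 000° by 90° counterclockwise gives 270° — the wind blows toward the west.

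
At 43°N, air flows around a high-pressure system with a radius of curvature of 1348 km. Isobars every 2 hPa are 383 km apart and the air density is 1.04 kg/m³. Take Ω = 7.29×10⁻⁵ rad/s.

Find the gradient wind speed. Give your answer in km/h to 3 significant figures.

18.9 km/h

Coriolis parameter at 43°N:
f = 2Ω sin φ = 2 × 7.29×10⁻⁵ × sin 43° = 9.94×10⁻⁵ s⁻¹
Pressure gradient: |∂P/∂n| = 200 Pa / 383000 m = 5.22×10⁻⁴ Pa/m
Geostrophic speed: V_g = |∂P/∂n|/(fρ) = 5.22×10⁻⁴/(9.94×10⁻⁵ × 1.04) = 5.05 m/s
Around a high, pressure-gradient force acts outward with centrifugal, so Coriolis balances both:
fV = (1/ρ)|∂P/∂n| + V²/R  →  V² − fR·V + fR·V_g = 0
With fR = 9.94×10⁻⁵ × 1348×10³ m = 134 m/s:
V = [fR − √((fR)² − 4 fR V_g)]/2 = [134 − √(134² − 4×134×5.05)]/2 = 5.26 m/s
Supergeostrophic (V > V_g = 5.05 m/s), as expected around a high.
Converting: 5.26 m/s × 3.6 = 18.9 km/h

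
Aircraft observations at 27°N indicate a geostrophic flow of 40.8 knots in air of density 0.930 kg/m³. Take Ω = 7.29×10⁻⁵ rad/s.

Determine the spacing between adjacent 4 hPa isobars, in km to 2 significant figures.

Coriolis parameter at 27°N:
f = 2Ω sin φ = 2 × 7.29×10⁻⁵ × sin 27° = 6.62×10⁻⁵ s⁻¹
Wind speed in SI: 40.8 knots = 21.0 m/s
Geostrophic balance rearranged: |∂P/∂n| = f ρ V_g
|∂P/∂n| = 6.62×10⁻⁵ × 0.930 × 21.0 = 1.29×10⁻³ Pa/m
Isobar spacing: Δn = ΔP/|∂P/∂n| = 400 Pa / 1.29×10⁻³ Pa/m = 309581 m ≈ 310 km

310 km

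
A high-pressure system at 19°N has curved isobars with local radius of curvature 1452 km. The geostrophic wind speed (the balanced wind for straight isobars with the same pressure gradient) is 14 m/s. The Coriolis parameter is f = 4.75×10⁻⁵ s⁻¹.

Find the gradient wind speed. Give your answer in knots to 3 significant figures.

Around a high, pressure-gradient force acts outward with centrifugal, so Coriolis balances both:
fV = (1/ρ)|∂P/∂n| + V²/R  →  V² − fR·V + fR·V_g = 0
With fR = 4.75×10⁻⁵ × 1452×10³ m = 69.0 m/s:
V = [fR − √((fR)² − 4 fR V_g)]/2 = [69.0 − √(69.0² − 4×69.0×14)]/2 = 19.5 m/s
Supergeostrophic (V > V_g = 14 m/s), as expected around a high.
Converting: 19.5 m/s × 1.944 = 38.0 knots

38.0 knots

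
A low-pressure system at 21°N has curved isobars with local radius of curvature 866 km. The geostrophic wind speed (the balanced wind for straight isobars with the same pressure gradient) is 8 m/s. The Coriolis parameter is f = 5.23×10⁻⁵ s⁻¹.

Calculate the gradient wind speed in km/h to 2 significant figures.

Around a low, centrifugal force acts outward with Coriolis, so pressure-gradient force balances both:
(1/ρ)|∂P/∂n| = fV + V²/R  →  V² + fR·V − fR·V_g = 0
With fR = 5.23×10⁻⁵ × 866×10³ m = 45.3 m/s:
V = [−fR + √((fR)² + 4 fR V_g)]/2 = [−45.3 + √(45.3² + 4×45.3×8)]/2 = 6.94 m/s
Subgeostrophic (V < V_g = 8 m/s), as expected around a low.
Converting: 6.94 m/s × 3.6 = 25 km/h

25 km/h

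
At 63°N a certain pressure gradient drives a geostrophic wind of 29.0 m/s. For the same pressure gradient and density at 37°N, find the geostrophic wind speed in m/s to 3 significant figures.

42.9 m/s

With the same pressure gradient and density, V_g ∝ 1/f ∝ 1/sin φ.
V₂ = V₁ · sin φ₁ / sin φ₂ = 29.0 × sin 63° / sin 37°
V₂ = 29.0 × 0.8910/0.6018 = 42.9 m/s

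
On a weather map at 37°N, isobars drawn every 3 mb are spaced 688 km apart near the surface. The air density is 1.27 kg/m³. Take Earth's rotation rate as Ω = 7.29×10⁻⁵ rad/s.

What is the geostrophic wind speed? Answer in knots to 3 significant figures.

Coriolis parameter at 37°N:
f = 2Ω sin φ = 2 × 7.29×10⁻⁵ × sin 37° = 8.77×10⁻⁵ s⁻¹
Pressure gradient: |∂P/∂n| = 300 Pa / 688000 m = 4.36×10⁻⁴ Pa/m
Geostrophic balance (pressure-gradient force = Coriolis force):
V_g = (1/(fρ)) |∂P/∂n| = 4.36×10⁻⁴ / (8.77×10⁻⁵ × 1.27) = 3.91 m/s
Converting: 3.91 m/s × 1.944 = 7.61 knots

7.61 knots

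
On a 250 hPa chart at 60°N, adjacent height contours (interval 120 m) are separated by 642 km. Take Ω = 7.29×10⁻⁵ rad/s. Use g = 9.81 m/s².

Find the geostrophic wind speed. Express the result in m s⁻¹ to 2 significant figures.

15 m s⁻¹

Coriolis parameter at 60°N:
f = 2Ω sin φ = 2 × 7.29×10⁻⁵ × sin 60° = 1.26×10⁻⁴ s⁻¹
Height gradient: |∂Z/∂n| = 120 m / 642000 m = 1.87×10⁻⁴
On a pressure surface, geostrophic balance gives V_g = (g/f)|∂Z/∂n|:
V_g = 9.81 × 1.87×10⁻⁴ / 1.26×10⁻⁴ = 14.5 m/s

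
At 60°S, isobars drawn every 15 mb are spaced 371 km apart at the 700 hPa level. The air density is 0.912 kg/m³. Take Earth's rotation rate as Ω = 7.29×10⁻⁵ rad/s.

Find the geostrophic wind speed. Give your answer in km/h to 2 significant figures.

130 km/h

Coriolis parameter at 60°S:
f = 2Ω sin φ = 2 × 7.29×10⁻⁵ × sin 60° = 1.26×10⁻⁴ s⁻¹
Pressure gradient: |∂P/∂n| = 1500 Pa / 371000 m = 4.04×10⁻³ Pa/m
Geostrophic balance (pressure-gradient force = Coriolis force):
V_g = (1/(fρ)) |∂P/∂n| = 4.04×10⁻³ / (1.26×10⁻⁴ × 0.912) = 35.1 m/s
Converting: 35.1 m/s × 3.6 = 130 km/h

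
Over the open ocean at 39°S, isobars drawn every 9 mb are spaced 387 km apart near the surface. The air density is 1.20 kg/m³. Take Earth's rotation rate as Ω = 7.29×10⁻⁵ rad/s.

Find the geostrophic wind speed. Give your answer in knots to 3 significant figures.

Coriolis parameter at 39°S:
f = 2Ω sin φ = 2 × 7.29×10⁻⁵ × sin 39° = 9.18×10⁻⁵ s⁻¹
Pressure gradient: |∂P/∂n| = 900 Pa / 387000 m = 2.33×10⁻³ Pa/m
Geostrophic balance (pressure-gradient force = Coriolis force):
V_g = (1/(fρ)) |∂P/∂n| = 2.33×10⁻³ / (9.18×10⁻⁵ × 1.20) = 21.1 m/s
Converting: 21.1 m/s × 1.944 = 41.1 knots

41.1 knots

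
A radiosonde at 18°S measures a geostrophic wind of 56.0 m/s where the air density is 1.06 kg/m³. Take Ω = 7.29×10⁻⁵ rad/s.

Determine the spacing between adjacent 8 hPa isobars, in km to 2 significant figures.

300 km

Coriolis parameter at 18°S:
f = 2Ω sin φ = 2 × 7.29×10⁻⁵ × sin 18° = 4.51×10⁻⁵ s⁻¹
Geostrophic balance rearranged: |∂P/∂n| = f ρ V_g
|∂P/∂n| = 4.51×10⁻⁵ × 1.06 × 56.0 = 2.67×10⁻³ Pa/m
Isobar spacing: Δn = ΔP/|∂P/∂n| = 800 Pa / 2.67×10⁻³ Pa/m = 299127 m ≈ 300 km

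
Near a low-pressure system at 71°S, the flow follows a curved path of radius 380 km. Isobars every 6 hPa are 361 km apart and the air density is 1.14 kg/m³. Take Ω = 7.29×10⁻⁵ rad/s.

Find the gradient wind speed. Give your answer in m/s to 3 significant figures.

9.02 m/s

Coriolis parameter at 71°S:
f = 2Ω sin φ = 2 × 7.29×10⁻⁵ × sin 71° = 1.38×10⁻⁴ s⁻¹
Pressure gradient: |∂P/∂n| = 600 Pa / 361000 m = 1.66×10⁻³ Pa/m
Geostrophic speed: V_g = |∂P/∂n|/(fρ) = 1.66×10⁻³/(1.38×10⁻⁴ × 1.14) = 10.6 m/s
Around a low, centrifugal force acts outward with Coriolis, so pressure-gradient force balances both:
(1/ρ)|∂P/∂n| = fV + V²/R  →  V² + fR·V − fR·V_g = 0
With fR = 1.38×10⁻⁴ × 380×10³ m = 52.4 m/s:
V = [−fR + √((fR)² + 4 fR V_g)]/2 = [−52.4 + √(52.4² + 4×52.4×10.6)]/2 = 9.02 m/s
Subgeostrophic (V < V_g = 10.6 m/s), as expected around a low.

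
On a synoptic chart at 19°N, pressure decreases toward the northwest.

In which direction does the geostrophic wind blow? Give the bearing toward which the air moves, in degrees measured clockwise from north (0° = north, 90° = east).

045°

The pressure-gradient force points toward the northwest (bearing 315°).
Geostrophic balance: in the Northern Hemisphere the Coriolis force deflects motion to the right, so the geostrophic wind blows 90° to the right of the pressure-gradient force (low pressure on the left).
Rotating 315° by 90° clockwise gives 045° — the wind blows toward the northeast.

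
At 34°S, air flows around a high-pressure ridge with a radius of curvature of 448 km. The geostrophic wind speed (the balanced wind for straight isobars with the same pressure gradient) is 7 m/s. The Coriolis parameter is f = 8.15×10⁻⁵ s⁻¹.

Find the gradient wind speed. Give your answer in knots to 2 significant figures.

18 knots

Around a high, pressure-gradient force acts outward with centrifugal, so Coriolis balances both:
fV = (1/ρ)|∂P/∂n| + V²/R  →  V² − fR·V + fR·V_g = 0
With fR = 8.15×10⁻⁵ × 448×10³ m = 36.5 m/s:
V = [fR − √((fR)² − 4 fR V_g)]/2 = [36.5 − √(36.5² − 4×36.5×7)]/2 = 9.44 m/s
Supergeostrophic (V > V_g = 7 m/s), as expected around a high.
Converting: 9.44 m/s × 1.944 = 18 knots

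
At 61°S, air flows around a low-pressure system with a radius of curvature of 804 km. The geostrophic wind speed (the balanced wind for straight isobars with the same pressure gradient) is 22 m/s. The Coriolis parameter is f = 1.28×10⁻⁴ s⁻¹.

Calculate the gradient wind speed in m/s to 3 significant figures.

Around a low, centrifugal force acts outward with Coriolis, so pressure-gradient force balances both:
(1/ρ)|∂P/∂n| = fV + V²/R  →  V² + fR·V − fR·V_g = 0
With fR = 1.28×10⁻⁴ × 804×10³ m = 103 m/s:
V = [−fR + √((fR)² + 4 fR V_g)]/2 = [−103 + √(103² + 4×103×22)]/2 = 18.6 m/s
Subgeostrophic (V < V_g = 22 m/s), as expected around a low.

18.6 m/s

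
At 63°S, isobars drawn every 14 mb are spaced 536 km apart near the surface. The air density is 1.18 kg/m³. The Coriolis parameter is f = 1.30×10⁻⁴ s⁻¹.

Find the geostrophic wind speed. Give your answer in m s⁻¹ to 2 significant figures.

17 m s⁻¹

Pressure gradient: |∂P/∂n| = 1400 Pa / 536000 m = 2.61×10⁻³ Pa/m
Geostrophic balance (pressure-gradient force = Coriolis force):
V_g = (1/(fρ)) |∂P/∂n| = 2.61×10⁻³ / (1.30×10⁻⁴ × 1.18) = 17.0 m/s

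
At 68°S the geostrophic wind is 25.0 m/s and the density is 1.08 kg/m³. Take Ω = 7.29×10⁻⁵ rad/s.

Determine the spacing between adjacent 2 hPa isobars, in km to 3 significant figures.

Coriolis parameter at 68°S:
f = 2Ω sin φ = 2 × 7.29×10⁻⁵ × sin 68° = 1.35×10⁻⁴ s⁻¹
Geostrophic balance rearranged: |∂P/∂n| = f ρ V_g
|∂P/∂n| = 1.35×10⁻⁴ × 1.08 × 25.0 = 3.65×10⁻³ Pa/m
Isobar spacing: Δn = ΔP/|∂P/∂n| = 200 Pa / 3.65×10⁻³ Pa/m = 54795 m ≈ 54.8 km

54.8 km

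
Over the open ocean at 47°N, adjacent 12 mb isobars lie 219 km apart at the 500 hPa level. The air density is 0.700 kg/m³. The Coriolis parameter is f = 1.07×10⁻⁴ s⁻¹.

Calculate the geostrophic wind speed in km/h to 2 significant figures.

260 km/h

Pressure gradient: |∂P/∂n| = 1200 Pa / 219000 m = 5.48×10⁻³ Pa/m
Geostrophic balance (pressure-gradient force = Coriolis force):
V_g = (1/(fρ)) |∂P/∂n| = 5.48×10⁻³ / (1.07×10⁻⁴ × 0.700) = 73.2 m/s
Converting: 73.2 m/s × 3.6 = 260 km/h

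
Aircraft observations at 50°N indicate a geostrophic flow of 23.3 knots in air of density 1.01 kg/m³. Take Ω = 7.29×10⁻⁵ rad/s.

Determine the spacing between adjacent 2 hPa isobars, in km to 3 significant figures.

148 km

Coriolis parameter at 50°N:
f = 2Ω sin φ = 2 × 7.29×10⁻⁵ × sin 50° = 1.12×10⁻⁴ s⁻¹
Wind speed in SI: 23.3 knots = 12.0 m/s
Geostrophic balance rearranged: |∂P/∂n| = f ρ V_g
|∂P/∂n| = 1.12×10⁻⁴ × 1.01 × 12.0 = 1.35×10⁻³ Pa/m
Isobar spacing: Δn = ΔP/|∂P/∂n| = 200 Pa / 1.35×10⁻³ Pa/m = 147912 m ≈ 148 km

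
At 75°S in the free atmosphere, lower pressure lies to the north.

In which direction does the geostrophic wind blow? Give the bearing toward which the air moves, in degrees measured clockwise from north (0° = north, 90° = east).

270°

The pressure-gradient force points toward the north (bearing 000°).
Geostrophic balance: in the Southern Hemisphere the Coriolis force deflects motion to the left, so the geostrophic wind blows 90° to the left of the pressure-gradient force (low pressure on the right).
Rotating 000° by 90° counterclockwise gives 270° — the wind blows toward the west.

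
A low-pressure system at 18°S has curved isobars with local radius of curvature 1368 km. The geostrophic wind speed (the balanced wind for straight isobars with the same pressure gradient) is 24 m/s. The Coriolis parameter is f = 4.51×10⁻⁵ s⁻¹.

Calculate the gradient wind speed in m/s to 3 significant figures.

Around a low, centrifugal force acts outward with Coriolis, so pressure-gradient force balances both:
(1/ρ)|∂P/∂n| = fV + V²/R  →  V² + fR·V − fR·V_g = 0
With fR = 4.51×10⁻⁵ × 1368×10³ m = 61.7 m/s:
V = [−fR + √((fR)² + 4 fR V_g)]/2 = [−61.7 + √(61.7² + 4×61.7×24)]/2 = 18.5 m/s
Subgeostrophic (V < V_g = 24 m/s), as expected around a low.

18.5 m/s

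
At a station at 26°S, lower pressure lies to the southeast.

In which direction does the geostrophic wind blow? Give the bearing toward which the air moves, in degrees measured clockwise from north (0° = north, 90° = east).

045°

The pressure-gradient force points toward the southeast (bearing 135°).
Geostrophic balance: in the Southern Hemisphere the Coriolis force deflects motion to the left, so the geostrophic wind blows 90° to the left of the pressure-gradient force (low pressure on the right).
Rotating 135° by 90° counterclockwise gives 045° — the wind blows toward the northeast.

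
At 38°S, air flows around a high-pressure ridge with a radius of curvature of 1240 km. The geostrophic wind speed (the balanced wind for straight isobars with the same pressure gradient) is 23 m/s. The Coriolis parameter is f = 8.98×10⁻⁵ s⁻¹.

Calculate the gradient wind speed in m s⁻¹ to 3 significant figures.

Around a high, pressure-gradient force acts outward with centrifugal, so Coriolis balances both:
fV = (1/ρ)|∂P/∂n| + V²/R  →  V² − fR·V + fR·V_g = 0
With fR = 8.98×10⁻⁵ × 1240×10³ m = 111 m/s:
V = [fR − √((fR)² − 4 fR V_g)]/2 = [111 − √(111² − 4×111×23)]/2 = 32.5 m/s
Supergeostrophic (V > V_g = 23 m/s), as expected around a high.

32.5 m s⁻¹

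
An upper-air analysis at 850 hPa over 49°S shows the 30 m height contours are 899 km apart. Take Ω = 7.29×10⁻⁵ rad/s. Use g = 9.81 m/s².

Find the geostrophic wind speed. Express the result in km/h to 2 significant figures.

11 km/h

Coriolis parameter at 49°S:
f = 2Ω sin φ = 2 × 7.29×10⁻⁵ × sin 49° = 1.10×10⁻⁴ s⁻¹
Height gradient: |∂Z/∂n| = 30 m / 899000 m = 3.34×10⁻⁵
On a pressure surface, geostrophic balance gives V_g = (g/f)|∂Z/∂n|:
V_g = 9.81 × 3.34×10⁻⁵ / 1.10×10⁻⁴ = 2.98 m/s
Converting: 2.98 m/s × 3.6 = 11 km/h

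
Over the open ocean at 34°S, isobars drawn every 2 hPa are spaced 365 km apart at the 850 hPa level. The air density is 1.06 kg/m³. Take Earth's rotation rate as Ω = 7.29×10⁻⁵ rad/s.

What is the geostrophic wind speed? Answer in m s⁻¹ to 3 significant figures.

6.34 m s⁻¹

Coriolis parameter at 34°S:
f = 2Ω sin φ = 2 × 7.29×10⁻⁵ × sin 34° = 8.15×10⁻⁵ s⁻¹
Pressure gradient: |∂P/∂n| = 200 Pa / 365000 m = 5.48×10⁻⁴ Pa/m
Geostrophic balance (pressure-gradient force = Coriolis force):
V_g = (1/(fρ)) |∂P/∂n| = 5.48×10⁻⁴ / (8.15×10⁻⁵ × 1.06) = 6.34 m/s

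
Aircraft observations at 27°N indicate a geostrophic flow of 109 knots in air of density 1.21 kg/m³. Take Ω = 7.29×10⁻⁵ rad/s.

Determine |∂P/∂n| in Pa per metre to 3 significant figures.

Coriolis parameter at 27°N:
f = 2Ω sin φ = 2 × 7.29×10⁻⁵ × sin 27° = 6.62×10⁻⁵ s⁻¹
Wind speed in SI: 109 knots = 56.1 m/s
Geostrophic balance rearranged: |∂P/∂n| = f ρ V_g
|∂P/∂n| = 6.62×10⁻⁵ × 1.21 × 56.1 = 4.49×10⁻³ Pa/m

4.49×10⁻³ Pa/m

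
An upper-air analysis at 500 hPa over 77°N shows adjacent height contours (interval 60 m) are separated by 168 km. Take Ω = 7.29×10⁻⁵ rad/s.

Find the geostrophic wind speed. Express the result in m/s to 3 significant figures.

Coriolis parameter at 77°N:
f = 2Ω sin φ = 2 × 7.29×10⁻⁵ × sin 77° = 1.42×10⁻⁴ s⁻¹
Height gradient: |∂Z/∂n| = 60 m / 168000 m = 3.57×10⁻⁴
On a pressure surface, geostrophic balance gives V_g = (g/f)|∂Z/∂n|:
V_g = 9.81 × 3.57×10⁻⁴ / 1.42×10⁻⁴ = 24.7 m/s

24.7 m/s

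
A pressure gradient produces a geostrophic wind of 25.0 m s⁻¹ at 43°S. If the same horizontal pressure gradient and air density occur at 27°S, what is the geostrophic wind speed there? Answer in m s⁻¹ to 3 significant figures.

With the same pressure gradient and density, V_g ∝ 1/f ∝ 1/sin φ.
V₂ = V₁ · sin φ₁ / sin φ₂ = 25.0 × sin 43° / sin 27°
V₂ = 25.0 × 0.6820/0.4540 = 37.6 m s⁻¹

37.6 m s⁻¹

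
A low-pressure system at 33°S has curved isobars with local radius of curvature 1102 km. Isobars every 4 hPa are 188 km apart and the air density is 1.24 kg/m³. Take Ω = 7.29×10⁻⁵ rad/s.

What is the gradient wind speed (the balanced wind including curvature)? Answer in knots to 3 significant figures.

Coriolis parameter at 33°S:
f = 2Ω sin φ = 2 × 7.29×10⁻⁵ × sin 33° = 7.94×10⁻⁵ s⁻¹
Pressure gradient: |∂P/∂n| = 400 Pa / 188000 m = 2.13×10⁻³ Pa/m
Geostrophic speed: V_g = |∂P/∂n|/(fρ) = 2.13×10⁻³/(7.94×10⁻⁵ × 1.24) = 21.6 m/s
Around a low, centrifugal force acts outward with Coriolis, so pressure-gradient force balances both:
(1/ρ)|∂P/∂n| = fV + V²/R  →  V² + fR·V − fR·V_g = 0
With fR = 7.94×10⁻⁵ × 1102×10³ m = 87.5 m/s:
V = [−fR + √((fR)² + 4 fR V_g)]/2 = [−87.5 + √(87.5² + 4×87.5×21.6)]/2 = 17.9 m/s
Subgeostrophic (V < V_g = 21.6 m/s), as expected around a low.
Converting: 17.9 m/s × 1.944 = 34.9 knots

34.9 knots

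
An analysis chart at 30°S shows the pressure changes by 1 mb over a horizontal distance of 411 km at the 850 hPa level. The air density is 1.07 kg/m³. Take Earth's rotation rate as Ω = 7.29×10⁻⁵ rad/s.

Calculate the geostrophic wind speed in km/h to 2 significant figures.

11 km/h

Coriolis parameter at 30°S:
f = 2Ω sin φ = 2 × 7.29×10⁻⁵ × sin 30° = 7.29×10⁻⁵ s⁻¹
Pressure gradient: |∂P/∂n| = 100 Pa / 411000 m = 2.43×10⁻⁴ Pa/m
Geostrophic balance (pressure-gradient force = Coriolis force):
V_g = (1/(fρ)) |∂P/∂n| = 2.43×10⁻⁴ / (7.29×10⁻⁵ × 1.07) = 3.12 m/s
Converting: 3.12 m/s × 3.6 = 11 km/h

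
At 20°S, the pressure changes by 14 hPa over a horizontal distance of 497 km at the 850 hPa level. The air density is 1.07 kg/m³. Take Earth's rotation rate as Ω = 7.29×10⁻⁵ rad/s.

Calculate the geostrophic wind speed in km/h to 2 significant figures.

Coriolis parameter at 20°S:
f = 2Ω sin φ = 2 × 7.29×10⁻⁵ × sin 20° = 4.99×10⁻⁵ s⁻¹
Pressure gradient: |∂P/∂n| = 1400 Pa / 497000 m = 2.82×10⁻³ Pa/m
Geostrophic balance (pressure-gradient force = Coriolis force):
V_g = (1/(fρ)) |∂P/∂n| = 2.82×10⁻³ / (4.99×10⁻⁵ × 1.07) = 52.8 m/s
Converting: 52.8 m/s × 3.6 = 190 km/h

190 km/h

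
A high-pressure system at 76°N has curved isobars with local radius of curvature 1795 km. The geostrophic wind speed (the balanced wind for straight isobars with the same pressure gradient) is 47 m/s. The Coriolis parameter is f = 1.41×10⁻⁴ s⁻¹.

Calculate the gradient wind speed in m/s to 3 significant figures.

Around a high, pressure-gradient force acts outward with centrifugal, so Coriolis balances both:
fV = (1/ρ)|∂P/∂n| + V²/R  →  V² − fR·V + fR·V_g = 0
With fR = 1.41×10⁻⁴ × 1795×10³ m = 253 m/s:
V = [fR − √((fR)² − 4 fR V_g)]/2 = [253 − √(253² − 4×253×47)]/2 = 62.4 m/s
Supergeostrophic (V > V_g = 47 m/s), as expected around a high.

62.4 m/s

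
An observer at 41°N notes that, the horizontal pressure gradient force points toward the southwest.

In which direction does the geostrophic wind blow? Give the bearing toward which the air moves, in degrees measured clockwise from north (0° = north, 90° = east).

The pressure-gradient force points toward the southwest (bearing 225°).
Geostrophic balance: in the Northern Hemisphere the Coriolis force deflects motion to the right, so the geostrophic wind blows 90° to the right of the pressure-gradient force (low pressure on the left).
Rotating 225° by 90° clockwise gives 315° — the wind blows toward the northwest.

315°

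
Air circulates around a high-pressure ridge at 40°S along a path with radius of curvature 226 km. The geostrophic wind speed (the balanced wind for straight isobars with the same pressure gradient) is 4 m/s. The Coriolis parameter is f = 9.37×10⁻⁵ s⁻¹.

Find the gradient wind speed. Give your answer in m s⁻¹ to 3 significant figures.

5.35 m s⁻¹

Around a high, pressure-gradient force acts outward with centrifugal, so Coriolis balances both:
fV = (1/ρ)|∂P/∂n| + V²/R  →  V² − fR·V + fR·V_g = 0
With fR = 9.37×10⁻⁵ × 226×10³ m = 21.2 m/s:
V = [fR − √((fR)² − 4 fR V_g)]/2 = [21.2 − √(21.2² − 4×21.2×4)]/2 = 5.35 m/s
Supergeostrophic (V > V_g = 4 m/s), as expected around a high.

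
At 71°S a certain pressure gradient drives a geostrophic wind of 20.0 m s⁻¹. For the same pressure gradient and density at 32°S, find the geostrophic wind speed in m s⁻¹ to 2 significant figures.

With the same pressure gradient and density, V_g ∝ 1/f ∝ 1/sin φ.
V₂ = V₁ · sin φ₁ / sin φ₂ = 20.0 × sin 71° / sin 32°
V₂ = 20.0 × 0.9455/0.5299 = 36 m s⁻¹

36 m s⁻¹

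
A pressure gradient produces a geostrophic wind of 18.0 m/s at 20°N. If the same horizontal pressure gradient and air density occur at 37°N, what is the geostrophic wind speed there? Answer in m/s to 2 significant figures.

With the same pressure gradient and density, V_g ∝ 1/f ∝ 1/sin φ.
V₂ = V₁ · sin φ₁ / sin φ₂ = 18.0 × sin 20° / sin 37°
V₂ = 18.0 × 0.3420/0.6018 = 10 m/s

10 m/s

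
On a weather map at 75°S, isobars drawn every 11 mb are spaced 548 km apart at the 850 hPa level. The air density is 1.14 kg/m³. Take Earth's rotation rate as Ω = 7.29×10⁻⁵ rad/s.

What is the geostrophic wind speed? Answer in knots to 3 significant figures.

Coriolis parameter at 75°S:
f = 2Ω sin φ = 2 × 7.29×10⁻⁵ × sin 75° = 1.41×10⁻⁴ s⁻¹
Pressure gradient: |∂P/∂n| = 1100 Pa / 548000 m = 2.01×10⁻³ Pa/m
Geostrophic balance (pressure-gradient force = Coriolis force):
V_g = (1/(fρ)) |∂P/∂n| = 2.01×10⁻³ / (1.41×10⁻⁴ × 1.14) = 12.5 m/s
Converting: 12.5 m/s × 1.944 = 24.3 knots

24.3 knots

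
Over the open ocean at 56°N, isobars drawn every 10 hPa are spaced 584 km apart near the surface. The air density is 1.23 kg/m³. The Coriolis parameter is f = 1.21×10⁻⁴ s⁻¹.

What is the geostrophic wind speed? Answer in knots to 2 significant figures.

22 knots

Pressure gradient: |∂P/∂n| = 1000 Pa / 584000 m = 1.71×10⁻³ Pa/m
Geostrophic balance (pressure-gradient force = Coriolis force):
V_g = (1/(fρ)) |∂P/∂n| = 1.71×10⁻³ / (1.21×10⁻⁴ × 1.23) = 11.5 m/s
Converting: 11.5 m/s × 1.944 = 22 knots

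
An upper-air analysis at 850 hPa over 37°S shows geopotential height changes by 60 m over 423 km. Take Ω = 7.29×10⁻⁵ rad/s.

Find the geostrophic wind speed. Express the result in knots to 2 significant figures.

31 knots

Coriolis parameter at 37°S:
f = 2Ω sin φ = 2 × 7.29×10⁻⁵ × sin 37° = 8.77×10⁻⁵ s⁻¹
Height gradient: |∂Z/∂n| = 60 m / 423000 m = 1.42×10⁻⁴
On a pressure surface, geostrophic balance gives V_g = (g/f)|∂Z/∂n|:
V_g = 9.81 × 1.42×10⁻⁴ / 8.77×10⁻⁵ = 15.9 m/s
Converting: 15.9 m/s × 1.944 = 31 knots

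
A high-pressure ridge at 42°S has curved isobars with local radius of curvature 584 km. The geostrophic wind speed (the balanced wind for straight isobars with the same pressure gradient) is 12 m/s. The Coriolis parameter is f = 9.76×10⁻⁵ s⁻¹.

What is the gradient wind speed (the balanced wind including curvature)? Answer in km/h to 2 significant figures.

62 km/h

Around a high, pressure-gradient force acts outward with centrifugal, so Coriolis balances both:
fV = (1/ρ)|∂P/∂n| + V²/R  →  V² − fR·V + fR·V_g = 0
With fR = 9.76×10⁻⁵ × 584×10³ m = 57.0 m/s:
V = [fR − √((fR)² − 4 fR V_g)]/2 = [57.0 − √(57.0² − 4×57.0×12)]/2 = 17.2 m/s
Supergeostrophic (V > V_g = 12 m/s), as expected around a high.
Converting: 17.2 m/s × 3.6 = 62 km/h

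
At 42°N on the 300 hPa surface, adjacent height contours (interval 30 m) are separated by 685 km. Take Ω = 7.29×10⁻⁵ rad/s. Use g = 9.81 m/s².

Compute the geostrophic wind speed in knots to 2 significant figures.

8.6 knots

Coriolis parameter at 42°N:
f = 2Ω sin φ = 2 × 7.29×10⁻⁵ × sin 42° = 9.76×10⁻⁵ s⁻¹
Height gradient: |∂Z/∂n| = 30 m / 685000 m = 4.38×10⁻⁵
On a pressure surface, geostrophic balance gives V_g = (g/f)|∂Z/∂n|:
V_g = 9.81 × 4.38×10⁻⁵ / 9.76×10⁻⁵ = 4.40 m/s
Converting: 4.40 m/s × 1.944 = 8.6 knots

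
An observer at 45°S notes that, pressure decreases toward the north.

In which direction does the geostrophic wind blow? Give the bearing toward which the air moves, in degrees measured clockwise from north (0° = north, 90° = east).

270°

The pressure-gradient force points toward the north (bearing 000°).
Geostrophic balance: in the Southern Hemisphere the Coriolis force deflects motion to the left, so the geostrophic wind blows 90° to the left of the pressure-gradient force (low pressure on the right).
Rotating 000° by 90° counterclockwise gives 270° — the wind blows toward the west.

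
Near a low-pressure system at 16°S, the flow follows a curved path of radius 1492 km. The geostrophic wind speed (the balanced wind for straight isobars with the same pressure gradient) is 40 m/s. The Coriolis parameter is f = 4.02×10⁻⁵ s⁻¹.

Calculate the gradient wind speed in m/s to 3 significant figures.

27.4 m/s

Around a low, centrifugal force acts outward with Coriolis, so pressure-gradient force balances both:
(1/ρ)|∂P/∂n| = fV + V²/R  →  V² + fR·V − fR·V_g = 0
With fR = 4.02×10⁻⁵ × 1492×10³ m = 60.0 m/s:
V = [−fR + √((fR)² + 4 fR V_g)]/2 = [−60.0 + √(60.0² + 4×60.0×40)]/2 = 27.4 m/s
Subgeostrophic (V < V_g = 40 m/s), as expected around a low.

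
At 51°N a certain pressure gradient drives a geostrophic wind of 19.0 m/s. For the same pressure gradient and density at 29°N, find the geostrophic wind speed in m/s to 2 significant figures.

With the same pressure gradient and density, V_g ∝ 1/f ∝ 1/sin φ.
V₂ = V₁ · sin φ₁ / sin φ₂ = 19.0 × sin 51° / sin 29°
V₂ = 19.0 × 0.7771/0.4848 = 30 m/s

30 m/s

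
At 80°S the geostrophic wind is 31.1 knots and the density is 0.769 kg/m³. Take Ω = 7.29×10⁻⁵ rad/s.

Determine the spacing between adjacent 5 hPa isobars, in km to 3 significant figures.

Coriolis parameter at 80°S:
f = 2Ω sin φ = 2 × 7.29×10⁻⁵ × sin 80° = 1.44×10⁻⁴ s⁻¹
Wind speed in SI: 31.1 knots = 16.0 m/s
Geostrophic balance rearranged: |∂P/∂n| = f ρ V_g
|∂P/∂n| = 1.44×10⁻⁴ × 0.769 × 16.0 = 1.77×10⁻³ Pa/m
Isobar spacing: Δn = ΔP/|∂P/∂n| = 500 Pa / 1.77×10⁻³ Pa/m = 283032 m ≈ 283 km

283 km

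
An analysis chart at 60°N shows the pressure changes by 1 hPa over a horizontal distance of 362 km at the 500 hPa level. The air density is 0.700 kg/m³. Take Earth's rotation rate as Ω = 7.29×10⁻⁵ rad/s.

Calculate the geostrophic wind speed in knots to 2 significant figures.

6.1 knots

Coriolis parameter at 60°N:
f = 2Ω sin φ = 2 × 7.29×10⁻⁵ × sin 60° = 1.26×10⁻⁴ s⁻¹
Pressure gradient: |∂P/∂n| = 100 Pa / 362000 m = 2.76×10⁻⁴ Pa/m
Geostrophic balance (pressure-gradient force = Coriolis force):
V_g = (1/(fρ)) |∂P/∂n| = 2.76×10⁻⁴ / (1.26×10⁻⁴ × 0.700) = 3.13 m/s
Converting: 3.13 m/s × 1.944 = 6.1 knots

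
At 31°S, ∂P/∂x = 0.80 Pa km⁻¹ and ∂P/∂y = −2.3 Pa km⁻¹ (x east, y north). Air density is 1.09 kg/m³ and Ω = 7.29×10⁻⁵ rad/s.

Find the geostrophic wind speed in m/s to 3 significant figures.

29.8 m/s

Coriolis parameter at 31°S:
f = 2Ω sin φ = 2 × 7.29×10⁻⁵ × sin 31° = 7.51×10⁻⁵ s⁻¹
In the Southern Hemisphere f is negative: f = −7.51×10⁻⁵ s⁻¹.
Component geostrophic relations (x east, y north):
u_g = −(1/(fρ)) ∂P/∂y,  v_g = (1/(fρ)) ∂P/∂x
u_g = −(−2.3×10⁻³)/(−7.51×10⁻⁵ × 1.09) = −28.1 m/s;  v_g = (0.80×10⁻³)/(−7.51×10⁻⁵ × 1.09) = −9.77 m/s
|V_g| = √(u_g² + v_g²) = 29.8 m/s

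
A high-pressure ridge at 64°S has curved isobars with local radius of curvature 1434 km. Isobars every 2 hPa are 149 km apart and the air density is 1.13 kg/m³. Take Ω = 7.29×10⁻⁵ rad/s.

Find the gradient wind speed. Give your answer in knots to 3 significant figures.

Coriolis parameter at 64°S:
f = 2Ω sin φ = 2 × 7.29×10⁻⁵ × sin 64° = 1.31×10⁻⁴ s⁻¹
Pressure gradient: |∂P/∂n| = 200 Pa / 149000 m = 1.34×10⁻³ Pa/m
Geostrophic speed: V_g = |∂P/∂n|/(fρ) = 1.34×10⁻³/(1.31×10⁻⁴ × 1.13) = 9.06 m/s
Around a high, pressure-gradient force acts outward with centrifugal, so Coriolis balances both:
fV = (1/ρ)|∂P/∂n| + V²/R  →  V² − fR·V + fR·V_g = 0
With fR = 1.31×10⁻⁴ × 1434×10³ m = 188 m/s:
V = [fR − √((fR)² − 4 fR V_g)]/2 = [188 − √(188² − 4×188×9.06)]/2 = 9.55 m/s
Supergeostrophic (V > V_g = 9.06 m/s), as expected around a high.
Converting: 9.55 m/s × 1.944 = 18.6 knots

18.6 knots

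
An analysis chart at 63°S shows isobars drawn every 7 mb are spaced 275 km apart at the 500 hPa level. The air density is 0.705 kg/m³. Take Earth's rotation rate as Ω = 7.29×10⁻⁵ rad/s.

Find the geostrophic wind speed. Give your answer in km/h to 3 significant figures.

Coriolis parameter at 63°S:
f = 2Ω sin φ = 2 × 7.29×10⁻⁵ × sin 63° = 1.30×10⁻⁴ s⁻¹
Pressure gradient: |∂P/∂n| = 700 Pa / 275000 m = 2.55×10⁻³ Pa/m
Geostrophic balance (pressure-gradient force = Coriolis force):
V_g = (1/(fρ)) |∂P/∂n| = 2.55×10⁻³ / (1.30×10⁻⁴ × 0.705) = 27.8 m/s
Converting: 27.8 m/s × 3.6 = 100 km/h

100 km/h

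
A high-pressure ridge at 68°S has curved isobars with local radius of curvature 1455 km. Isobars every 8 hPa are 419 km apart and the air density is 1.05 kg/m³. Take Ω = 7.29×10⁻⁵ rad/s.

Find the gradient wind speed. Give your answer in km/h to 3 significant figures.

52.3 km/h

Coriolis parameter at 68°S:
f = 2Ω sin φ = 2 × 7.29×10⁻⁵ × sin 68° = 1.35×10⁻⁴ s⁻¹
Pressure gradient: |∂P/∂n| = 800 Pa / 419000 m = 1.91×10⁻³ Pa/m
Geostrophic speed: V_g = |∂P/∂n|/(fρ) = 1.91×10⁻³/(1.35×10⁻⁴ × 1.05) = 13.5 m/s
Around a high, pressure-gradient force acts outward with centrifugal, so Coriolis balances both:
fV = (1/ρ)|∂P/∂n| + V²/R  →  V² − fR·V + fR·V_g = 0
With fR = 1.35×10⁻⁴ × 1455×10³ m = 197 m/s:
V = [fR − √((fR)² − 4 fR V_g)]/2 = [197 − √(197² − 4×197×13.5)]/2 = 14.5 m/s
Supergeostrophic (V > V_g = 13.5 m/s), as expected around a high.
Converting: 14.5 m/s × 3.6 = 52.3 km/h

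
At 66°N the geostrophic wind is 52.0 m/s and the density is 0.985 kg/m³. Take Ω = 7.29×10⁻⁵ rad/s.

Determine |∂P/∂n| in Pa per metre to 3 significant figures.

6.82×10⁻³ Pa/m

Coriolis parameter at 66°N:
f = 2Ω sin φ = 2 × 7.29×10⁻⁵ × sin 66° = 1.33×10⁻⁴ s⁻¹
Geostrophic balance rearranged: |∂P/∂n| = f ρ V_g
|∂P/∂n| = 1.33×10⁻⁴ × 0.985 × 52.0 = 6.82×10⁻³ Pa/m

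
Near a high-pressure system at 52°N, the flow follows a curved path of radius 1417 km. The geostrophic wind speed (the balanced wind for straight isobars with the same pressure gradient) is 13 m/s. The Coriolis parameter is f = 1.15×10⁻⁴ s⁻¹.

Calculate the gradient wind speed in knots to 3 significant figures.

Around a high, pressure-gradient force acts outward with centrifugal, so Coriolis balances both:
fV = (1/ρ)|∂P/∂n| + V²/R  →  V² − fR·V + fR·V_g = 0
With fR = 1.15×10⁻⁴ × 1417×10³ m = 163 m/s:
V = [fR − √((fR)² − 4 fR V_g)]/2 = [163 − √(163² − 4×163×13)]/2 = 14.2 m/s
Supergeostrophic (V > V_g = 13 m/s), as expected around a high.
Converting: 14.2 m/s × 1.944 = 27.7 knots

27.7 knots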